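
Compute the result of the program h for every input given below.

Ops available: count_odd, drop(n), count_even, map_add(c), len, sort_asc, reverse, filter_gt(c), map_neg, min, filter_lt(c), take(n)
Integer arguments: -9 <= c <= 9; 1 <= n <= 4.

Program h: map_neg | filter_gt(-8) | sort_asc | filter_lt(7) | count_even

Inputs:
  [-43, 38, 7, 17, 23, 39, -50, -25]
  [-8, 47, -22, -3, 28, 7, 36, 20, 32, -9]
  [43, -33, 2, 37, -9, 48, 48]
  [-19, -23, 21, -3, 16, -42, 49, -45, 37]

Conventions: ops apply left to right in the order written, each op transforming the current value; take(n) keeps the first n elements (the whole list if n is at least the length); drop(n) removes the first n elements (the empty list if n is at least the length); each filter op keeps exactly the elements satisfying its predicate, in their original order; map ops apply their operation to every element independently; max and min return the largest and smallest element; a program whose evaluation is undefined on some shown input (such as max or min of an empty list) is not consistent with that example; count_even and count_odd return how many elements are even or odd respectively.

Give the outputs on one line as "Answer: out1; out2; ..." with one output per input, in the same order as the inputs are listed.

0; 0; 1; 0

Execution, op by op:
  [-43, 38, 7, 17, 23, 39, -50, -25] -> [43, -38, -7, -17, -23, -39, 50, 25] -> [43, -7, 50, 25] -> [-7, 25, 43, 50] -> [-7] -> 0
  [-8, 47, -22, -3, 28, 7, 36, 20, 32, -9] -> [8, -47, 22, 3, -28, -7, -36, -20, -32, 9] -> [8, 22, 3, -7, 9] -> [-7, 3, 8, 9, 22] -> [-7, 3] -> 0
  [43, -33, 2, 37, -9, 48, 48] -> [-43, 33, -2, -37, 9, -48, -48] -> [33, -2, 9] -> [-2, 9, 33] -> [-2] -> 1
  [-19, -23, 21, -3, 16, -42, 49, -45, 37] -> [19, 23, -21, 3, -16, 42, -49, 45, -37] -> [19, 23, 3, 42, 45] -> [3, 19, 23, 42, 45] -> [3] -> 0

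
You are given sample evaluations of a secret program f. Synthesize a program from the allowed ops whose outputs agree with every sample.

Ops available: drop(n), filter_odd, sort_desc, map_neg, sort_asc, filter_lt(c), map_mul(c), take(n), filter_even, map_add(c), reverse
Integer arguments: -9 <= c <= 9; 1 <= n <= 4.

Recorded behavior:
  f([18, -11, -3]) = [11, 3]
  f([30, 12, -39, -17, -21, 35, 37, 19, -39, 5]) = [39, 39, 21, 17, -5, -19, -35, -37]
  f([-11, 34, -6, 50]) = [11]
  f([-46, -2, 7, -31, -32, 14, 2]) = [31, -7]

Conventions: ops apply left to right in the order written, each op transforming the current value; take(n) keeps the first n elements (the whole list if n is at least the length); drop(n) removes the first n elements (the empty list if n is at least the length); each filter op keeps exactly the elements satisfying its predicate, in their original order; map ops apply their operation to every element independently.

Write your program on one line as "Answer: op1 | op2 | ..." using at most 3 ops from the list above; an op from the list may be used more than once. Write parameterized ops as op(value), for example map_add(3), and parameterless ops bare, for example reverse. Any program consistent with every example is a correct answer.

filter_odd | map_neg | sort_desc

Check, running the answer program on each example:
  [18, -11, -3] -> [-11, -3] -> [11, 3] -> [11, 3]
  [30, 12, -39, -17, -21, 35, 37, 19, -39, 5] -> [-39, -17, -21, 35, 37, 19, -39, 5] -> [39, 17, 21, -35, -37, -19, 39, -5] -> [39, 39, 21, 17, -5, -19, -35, -37]
  [-11, 34, -6, 50] -> [-11] -> [11] -> [11]
  [-46, -2, 7, -31, -32, 14, 2] -> [7, -31] -> [-7, 31] -> [31, -7]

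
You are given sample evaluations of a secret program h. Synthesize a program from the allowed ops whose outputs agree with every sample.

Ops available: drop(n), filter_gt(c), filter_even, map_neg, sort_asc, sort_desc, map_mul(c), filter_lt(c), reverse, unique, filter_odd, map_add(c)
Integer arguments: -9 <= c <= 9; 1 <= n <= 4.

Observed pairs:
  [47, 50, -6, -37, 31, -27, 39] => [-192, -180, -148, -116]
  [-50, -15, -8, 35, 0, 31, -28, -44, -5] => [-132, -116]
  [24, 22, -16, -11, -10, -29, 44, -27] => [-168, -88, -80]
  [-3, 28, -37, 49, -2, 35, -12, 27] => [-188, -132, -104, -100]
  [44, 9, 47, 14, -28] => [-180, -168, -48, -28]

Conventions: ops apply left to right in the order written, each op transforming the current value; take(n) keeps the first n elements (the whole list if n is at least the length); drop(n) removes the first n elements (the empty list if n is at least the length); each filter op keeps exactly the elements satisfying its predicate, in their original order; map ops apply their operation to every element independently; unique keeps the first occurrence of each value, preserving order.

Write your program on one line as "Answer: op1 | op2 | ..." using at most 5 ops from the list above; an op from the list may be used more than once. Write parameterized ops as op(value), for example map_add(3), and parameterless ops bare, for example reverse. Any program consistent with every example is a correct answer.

sort_asc | map_add(-2) | sort_desc | filter_gt(2) | map_mul(-4)

Check, running the answer program on each example:
  [47, 50, -6, -37, 31, -27, 39] -> [-37, -27, -6, 31, 39, 47, 50] -> [-39, -29, -8, 29, 37, 45, 48] -> [48, 45, 37, 29, -8, -29, -39] -> [48, 45, 37, 29] -> [-192, -180, -148, -116]
  [-50, -15, -8, 35, 0, 31, -28, -44, -5] -> [-50, -44, -28, -15, -8, -5, 0, 31, 35] -> [-52, -46, -30, -17, -10, -7, -2, 29, 33] -> [33, 29, -2, -7, -10, -17, -30, -46, -52] -> [33, 29] -> [-132, -116]
  [24, 22, -16, -11, -10, -29, 44, -27] -> [-29, -27, -16, -11, -10, 22, 24, 44] -> [-31, -29, -18, -13, -12, 20, 22, 42] -> [42, 22, 20, -12, -13, -18, -29, -31] -> [42, 22, 20] -> [-168, -88, -80]
  [-3, 28, -37, 49, -2, 35, -12, 27] -> [-37, -12, -3, -2, 27, 28, 35, 49] -> [-39, -14, -5, -4, 25, 26, 33, 47] -> [47, 33, 26, 25, -4, -5, -14, -39] -> [47, 33, 26, 25] -> [-188, -132, -104, -100]
  [44, 9, 47, 14, -28] -> [-28, 9, 14, 44, 47] -> [-30, 7, 12, 42, 45] -> [45, 42, 12, 7, -30] -> [45, 42, 12, 7] -> [-180, -168, -48, -28]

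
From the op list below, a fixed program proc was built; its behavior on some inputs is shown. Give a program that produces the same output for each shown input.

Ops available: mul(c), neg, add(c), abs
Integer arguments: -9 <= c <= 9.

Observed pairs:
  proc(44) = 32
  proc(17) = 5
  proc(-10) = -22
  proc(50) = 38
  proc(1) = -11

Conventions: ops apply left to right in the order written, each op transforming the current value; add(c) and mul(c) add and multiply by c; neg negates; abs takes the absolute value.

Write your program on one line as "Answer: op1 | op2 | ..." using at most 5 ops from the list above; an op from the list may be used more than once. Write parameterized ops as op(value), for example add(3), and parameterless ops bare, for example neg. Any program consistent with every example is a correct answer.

neg | add(8) | add(4) | neg

Check, running the answer program on each example:
  44 -> -44 -> -36 -> -32 -> 32
  17 -> -17 -> -9 -> -5 -> 5
  -10 -> 10 -> 18 -> 22 -> -22
  50 -> -50 -> -42 -> -38 -> 38
  1 -> -1 -> 7 -> 11 -> -11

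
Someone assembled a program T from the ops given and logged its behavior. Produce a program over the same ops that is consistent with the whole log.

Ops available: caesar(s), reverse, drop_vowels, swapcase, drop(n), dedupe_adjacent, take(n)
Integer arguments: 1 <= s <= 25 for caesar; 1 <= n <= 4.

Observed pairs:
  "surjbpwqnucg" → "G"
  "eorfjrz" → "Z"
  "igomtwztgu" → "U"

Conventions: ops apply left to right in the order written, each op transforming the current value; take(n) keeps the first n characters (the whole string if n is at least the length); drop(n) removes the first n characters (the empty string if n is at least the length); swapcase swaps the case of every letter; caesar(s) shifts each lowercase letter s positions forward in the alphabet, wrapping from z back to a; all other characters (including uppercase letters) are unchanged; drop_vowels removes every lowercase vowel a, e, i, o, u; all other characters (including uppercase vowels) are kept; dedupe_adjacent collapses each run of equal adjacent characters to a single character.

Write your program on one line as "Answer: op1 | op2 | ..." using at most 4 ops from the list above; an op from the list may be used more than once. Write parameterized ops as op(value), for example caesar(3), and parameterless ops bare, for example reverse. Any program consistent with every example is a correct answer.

swapcase | reverse | take(1)

Check, running the answer program on each example:
  "surjbpwqnucg" -> "SURJBPWQNUCG" -> "GCUNQWPBJRUS" -> "G"
  "eorfjrz" -> "EORFJRZ" -> "ZRJFROE" -> "Z"
  "igomtwztgu" -> "IGOMTWZTGU" -> "UGTZWTMOGI" -> "U"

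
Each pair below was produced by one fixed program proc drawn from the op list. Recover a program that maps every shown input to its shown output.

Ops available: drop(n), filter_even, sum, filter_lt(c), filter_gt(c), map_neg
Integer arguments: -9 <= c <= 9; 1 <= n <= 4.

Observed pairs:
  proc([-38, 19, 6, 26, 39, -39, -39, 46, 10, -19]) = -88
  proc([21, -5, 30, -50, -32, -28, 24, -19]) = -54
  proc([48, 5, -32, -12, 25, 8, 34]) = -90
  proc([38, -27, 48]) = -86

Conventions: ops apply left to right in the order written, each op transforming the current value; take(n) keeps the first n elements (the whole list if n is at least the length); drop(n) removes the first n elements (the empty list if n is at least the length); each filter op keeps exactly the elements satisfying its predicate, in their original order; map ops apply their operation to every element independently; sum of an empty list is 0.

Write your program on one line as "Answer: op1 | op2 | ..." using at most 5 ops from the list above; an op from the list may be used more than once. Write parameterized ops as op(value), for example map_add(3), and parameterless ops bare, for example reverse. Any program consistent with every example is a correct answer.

filter_gt(-4) | map_neg | filter_even | sum

Check, running the answer program on each example:
  [-38, 19, 6, 26, 39, -39, -39, 46, 10, -19] -> [19, 6, 26, 39, 46, 10] -> [-19, -6, -26, -39, -46, -10] -> [-6, -26, -46, -10] -> -88
  [21, -5, 30, -50, -32, -28, 24, -19] -> [21, 30, 24] -> [-21, -30, -24] -> [-30, -24] -> -54
  [48, 5, -32, -12, 25, 8, 34] -> [48, 5, 25, 8, 34] -> [-48, -5, -25, -8, -34] -> [-48, -8, -34] -> -90
  [38, -27, 48] -> [38, 48] -> [-38, -48] -> [-38, -48] -> -86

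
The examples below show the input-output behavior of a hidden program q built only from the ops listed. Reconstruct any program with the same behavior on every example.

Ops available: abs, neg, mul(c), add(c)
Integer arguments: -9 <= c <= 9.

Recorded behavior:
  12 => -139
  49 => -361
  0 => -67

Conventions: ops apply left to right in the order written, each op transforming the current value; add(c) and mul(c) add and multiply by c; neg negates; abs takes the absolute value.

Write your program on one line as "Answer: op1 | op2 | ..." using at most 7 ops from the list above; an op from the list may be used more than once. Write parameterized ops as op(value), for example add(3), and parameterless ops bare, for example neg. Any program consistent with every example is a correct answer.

add(2) | neg | add(-8) | abs | mul(-6) | add(-7)

Check, running the answer program on each example:
  12 -> 14 -> -14 -> -22 -> 22 -> -132 -> -139
  49 -> 51 -> -51 -> -59 -> 59 -> -354 -> -361
  0 -> 2 -> -2 -> -10 -> 10 -> -60 -> -67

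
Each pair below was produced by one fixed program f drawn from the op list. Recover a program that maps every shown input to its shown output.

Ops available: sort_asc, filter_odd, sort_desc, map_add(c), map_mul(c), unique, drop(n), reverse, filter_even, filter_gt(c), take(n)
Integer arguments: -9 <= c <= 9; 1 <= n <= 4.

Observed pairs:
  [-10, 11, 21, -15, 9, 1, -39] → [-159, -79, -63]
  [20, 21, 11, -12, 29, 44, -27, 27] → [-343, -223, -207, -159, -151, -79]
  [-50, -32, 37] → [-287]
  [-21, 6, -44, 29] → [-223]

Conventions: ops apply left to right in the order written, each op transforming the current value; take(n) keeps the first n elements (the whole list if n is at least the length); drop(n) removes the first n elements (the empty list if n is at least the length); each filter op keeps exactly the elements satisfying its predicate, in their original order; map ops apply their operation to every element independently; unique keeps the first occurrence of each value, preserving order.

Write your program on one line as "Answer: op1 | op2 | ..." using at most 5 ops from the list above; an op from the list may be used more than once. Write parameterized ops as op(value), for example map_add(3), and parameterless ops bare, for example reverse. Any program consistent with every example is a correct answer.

filter_gt(6) | map_mul(-8) | sort_desc | map_add(9) | sort_asc

Check, running the answer program on each example:
  [-10, 11, 21, -15, 9, 1, -39] -> [11, 21, 9] -> [-88, -168, -72] -> [-72, -88, -168] -> [-63, -79, -159] -> [-159, -79, -63]
  [20, 21, 11, -12, 29, 44, -27, 27] -> [20, 21, 11, 29, 44, 27] -> [-160, -168, -88, -232, -352, -216] -> [-88, -160, -168, -216, -232, -352] -> [-79, -151, -159, -207, -223, -343] -> [-343, -223, -207, -159, -151, -79]
  [-50, -32, 37] -> [37] -> [-296] -> [-296] -> [-287] -> [-287]
  [-21, 6, -44, 29] -> [29] -> [-232] -> [-232] -> [-223] -> [-223]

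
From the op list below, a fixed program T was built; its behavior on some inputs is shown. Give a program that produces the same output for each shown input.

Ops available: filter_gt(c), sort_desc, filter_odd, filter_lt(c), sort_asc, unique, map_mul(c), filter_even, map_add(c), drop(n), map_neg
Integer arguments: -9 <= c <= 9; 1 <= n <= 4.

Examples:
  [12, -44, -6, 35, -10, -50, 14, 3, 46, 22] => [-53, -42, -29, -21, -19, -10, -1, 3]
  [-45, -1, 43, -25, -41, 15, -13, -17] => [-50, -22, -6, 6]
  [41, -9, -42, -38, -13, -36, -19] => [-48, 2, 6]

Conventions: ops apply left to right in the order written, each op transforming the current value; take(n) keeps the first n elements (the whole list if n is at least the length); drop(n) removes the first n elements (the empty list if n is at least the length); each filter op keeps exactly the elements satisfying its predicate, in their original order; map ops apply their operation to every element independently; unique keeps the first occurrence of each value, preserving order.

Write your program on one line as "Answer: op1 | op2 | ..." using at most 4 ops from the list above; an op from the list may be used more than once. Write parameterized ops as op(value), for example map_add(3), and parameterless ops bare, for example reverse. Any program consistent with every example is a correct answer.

sort_desc | map_add(7) | map_neg | filter_lt(8)

Check, running the answer program on each example:
  [12, -44, -6, 35, -10, -50, 14, 3, 46, 22] -> [46, 35, 22, 14, 12, 3, -6, -10, -44, -50] -> [53, 42, 29, 21, 19, 10, 1, -3, -37, -43] -> [-53, -42, -29, -21, -19, -10, -1, 3, 37, 43] -> [-53, -42, -29, -21, -19, -10, -1, 3]
  [-45, -1, 43, -25, -41, 15, -13, -17] -> [43, 15, -1, -13, -17, -25, -41, -45] -> [50, 22, 6, -6, -10, -18, -34, -38] -> [-50, -22, -6, 6, 10, 18, 34, 38] -> [-50, -22, -6, 6]
  [41, -9, -42, -38, -13, -36, -19] -> [41, -9, -13, -19, -36, -38, -42] -> [48, -2, -6, -12, -29, -31, -35] -> [-48, 2, 6, 12, 29, 31, 35] -> [-48, 2, 6]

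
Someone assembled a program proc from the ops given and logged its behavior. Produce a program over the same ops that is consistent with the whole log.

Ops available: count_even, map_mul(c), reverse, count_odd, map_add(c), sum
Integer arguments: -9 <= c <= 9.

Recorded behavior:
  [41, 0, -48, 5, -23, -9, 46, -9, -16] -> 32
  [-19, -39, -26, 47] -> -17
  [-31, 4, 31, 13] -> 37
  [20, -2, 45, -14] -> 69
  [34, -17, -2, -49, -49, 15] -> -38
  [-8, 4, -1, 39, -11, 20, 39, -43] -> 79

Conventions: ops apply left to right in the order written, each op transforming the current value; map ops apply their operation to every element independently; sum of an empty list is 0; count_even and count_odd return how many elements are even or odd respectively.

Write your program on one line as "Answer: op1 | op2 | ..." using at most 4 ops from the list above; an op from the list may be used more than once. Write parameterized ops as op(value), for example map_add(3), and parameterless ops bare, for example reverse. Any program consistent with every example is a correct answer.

reverse | map_add(5) | reverse | sum

Check, running the answer program on each example:
  [41, 0, -48, 5, -23, -9, 46, -9, -16] -> [-16, -9, 46, -9, -23, 5, -48, 0, 41] -> [-11, -4, 51, -4, -18, 10, -43, 5, 46] -> [46, 5, -43, 10, -18, -4, 51, -4, -11] -> 32
  [-19, -39, -26, 47] -> [47, -26, -39, -19] -> [52, -21, -34, -14] -> [-14, -34, -21, 52] -> -17
  [-31, 4, 31, 13] -> [13, 31, 4, -31] -> [18, 36, 9, -26] -> [-26, 9, 36, 18] -> 37
  [20, -2, 45, -14] -> [-14, 45, -2, 20] -> [-9, 50, 3, 25] -> [25, 3, 50, -9] -> 69
  [34, -17, -2, -49, -49, 15] -> [15, -49, -49, -2, -17, 34] -> [20, -44, -44, 3, -12, 39] -> [39, -12, 3, -44, -44, 20] -> -38
  [-8, 4, -1, 39, -11, 20, 39, -43] -> [-43, 39, 20, -11, 39, -1, 4, -8] -> [-38, 44, 25, -6, 44, 4, 9, -3] -> [-3, 9, 4, 44, -6, 25, 44, -38] -> 79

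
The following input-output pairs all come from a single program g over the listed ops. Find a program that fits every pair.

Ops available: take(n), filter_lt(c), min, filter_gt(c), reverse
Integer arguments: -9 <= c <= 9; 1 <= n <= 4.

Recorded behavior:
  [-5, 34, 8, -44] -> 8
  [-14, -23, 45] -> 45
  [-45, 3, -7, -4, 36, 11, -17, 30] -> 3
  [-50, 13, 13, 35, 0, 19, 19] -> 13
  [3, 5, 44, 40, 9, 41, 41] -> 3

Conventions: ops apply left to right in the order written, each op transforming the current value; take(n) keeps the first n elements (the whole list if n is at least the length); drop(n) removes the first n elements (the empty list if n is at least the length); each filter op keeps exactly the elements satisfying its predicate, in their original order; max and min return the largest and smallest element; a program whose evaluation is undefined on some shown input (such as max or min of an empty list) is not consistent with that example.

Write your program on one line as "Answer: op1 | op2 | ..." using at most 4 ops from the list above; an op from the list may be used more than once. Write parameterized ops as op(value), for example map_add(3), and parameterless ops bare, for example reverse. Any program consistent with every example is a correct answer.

filter_gt(1) | reverse | min

Check, running the answer program on each example:
  [-5, 34, 8, -44] -> [34, 8] -> [8, 34] -> 8
  [-14, -23, 45] -> [45] -> [45] -> 45
  [-45, 3, -7, -4, 36, 11, -17, 30] -> [3, 36, 11, 30] -> [30, 11, 36, 3] -> 3
  [-50, 13, 13, 35, 0, 19, 19] -> [13, 13, 35, 19, 19] -> [19, 19, 35, 13, 13] -> 13
  [3, 5, 44, 40, 9, 41, 41] -> [3, 5, 44, 40, 9, 41, 41] -> [41, 41, 9, 40, 44, 5, 3] -> 3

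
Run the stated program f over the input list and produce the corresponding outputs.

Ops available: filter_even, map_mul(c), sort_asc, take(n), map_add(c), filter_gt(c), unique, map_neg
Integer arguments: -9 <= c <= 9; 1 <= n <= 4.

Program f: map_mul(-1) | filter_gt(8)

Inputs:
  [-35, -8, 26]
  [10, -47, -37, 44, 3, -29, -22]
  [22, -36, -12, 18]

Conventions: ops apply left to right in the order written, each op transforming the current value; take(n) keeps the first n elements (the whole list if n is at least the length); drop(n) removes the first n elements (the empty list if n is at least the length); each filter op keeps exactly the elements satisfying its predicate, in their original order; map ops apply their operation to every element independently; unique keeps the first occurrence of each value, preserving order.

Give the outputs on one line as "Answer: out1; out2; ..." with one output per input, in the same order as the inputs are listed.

Execution, op by op:
  [-35, -8, 26] -> [35, 8, -26] -> [35]
  [10, -47, -37, 44, 3, -29, -22] -> [-10, 47, 37, -44, -3, 29, 22] -> [47, 37, 29, 22]
  [22, -36, -12, 18] -> [-22, 36, 12, -18] -> [36, 12]

[35]; [47, 37, 29, 22]; [36, 12]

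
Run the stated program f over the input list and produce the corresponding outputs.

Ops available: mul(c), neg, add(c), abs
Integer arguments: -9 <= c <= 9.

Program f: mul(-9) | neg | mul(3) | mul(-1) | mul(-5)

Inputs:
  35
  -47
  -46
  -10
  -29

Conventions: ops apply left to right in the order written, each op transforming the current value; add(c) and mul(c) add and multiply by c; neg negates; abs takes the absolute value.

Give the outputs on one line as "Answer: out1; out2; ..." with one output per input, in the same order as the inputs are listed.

Execution, op by op:
  35 -> -315 -> 315 -> 945 -> -945 -> 4725
  -47 -> 423 -> -423 -> -1269 -> 1269 -> -6345
  -46 -> 414 -> -414 -> -1242 -> 1242 -> -6210
  -10 -> 90 -> -90 -> -270 -> 270 -> -1350
  -29 -> 261 -> -261 -> -783 -> 783 -> -3915

4725; -6345; -6210; -1350; -3915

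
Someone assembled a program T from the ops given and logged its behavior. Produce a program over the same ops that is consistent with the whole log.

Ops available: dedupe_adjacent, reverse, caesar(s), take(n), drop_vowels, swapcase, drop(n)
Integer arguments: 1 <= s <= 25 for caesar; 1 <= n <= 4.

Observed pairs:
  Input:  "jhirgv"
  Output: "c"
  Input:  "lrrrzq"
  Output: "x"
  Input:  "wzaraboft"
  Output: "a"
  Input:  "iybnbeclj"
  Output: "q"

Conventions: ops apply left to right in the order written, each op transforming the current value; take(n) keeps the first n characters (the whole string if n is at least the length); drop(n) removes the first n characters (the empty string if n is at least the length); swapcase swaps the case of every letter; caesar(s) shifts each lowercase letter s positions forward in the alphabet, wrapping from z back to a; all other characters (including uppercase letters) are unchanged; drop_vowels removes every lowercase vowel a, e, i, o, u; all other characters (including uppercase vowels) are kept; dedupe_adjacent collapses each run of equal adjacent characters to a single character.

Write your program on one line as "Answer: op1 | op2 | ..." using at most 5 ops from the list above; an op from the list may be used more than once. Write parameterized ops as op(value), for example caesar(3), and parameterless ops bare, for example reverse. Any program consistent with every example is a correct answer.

drop_vowels | reverse | caesar(7) | take(1)

Check, running the answer program on each example:
  "jhirgv" -> "jhrgv" -> "vgrhj" -> "cnyoq" -> "c"
  "lrrrzq" -> "lrrrzq" -> "qzrrrl" -> "xgyyys" -> "x"
  "wzaraboft" -> "wzrbft" -> "tfbrzw" -> "amiygd" -> "a"
  "iybnbeclj" -> "ybnbclj" -> "jlcbnby" -> "qsjiuif" -> "q"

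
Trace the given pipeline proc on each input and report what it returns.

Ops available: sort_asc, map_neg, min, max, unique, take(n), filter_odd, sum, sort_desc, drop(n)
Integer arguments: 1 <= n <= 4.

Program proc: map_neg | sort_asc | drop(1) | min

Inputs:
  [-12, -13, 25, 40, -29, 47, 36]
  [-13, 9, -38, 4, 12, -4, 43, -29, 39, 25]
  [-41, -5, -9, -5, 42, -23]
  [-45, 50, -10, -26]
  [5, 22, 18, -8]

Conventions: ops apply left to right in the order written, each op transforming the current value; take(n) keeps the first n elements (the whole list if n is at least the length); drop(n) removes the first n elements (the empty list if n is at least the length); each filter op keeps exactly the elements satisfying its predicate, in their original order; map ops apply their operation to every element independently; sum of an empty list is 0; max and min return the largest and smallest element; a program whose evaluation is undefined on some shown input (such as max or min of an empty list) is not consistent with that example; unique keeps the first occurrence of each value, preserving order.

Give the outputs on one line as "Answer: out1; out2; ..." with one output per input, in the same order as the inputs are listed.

Execution, op by op:
  [-12, -13, 25, 40, -29, 47, 36] -> [12, 13, -25, -40, 29, -47, -36] -> [-47, -40, -36, -25, 12, 13, 29] -> [-40, -36, -25, 12, 13, 29] -> -40
  [-13, 9, -38, 4, 12, -4, 43, -29, 39, 25] -> [13, -9, 38, -4, -12, 4, -43, 29, -39, -25] -> [-43, -39, -25, -12, -9, -4, 4, 13, 29, 38] -> [-39, -25, -12, -9, -4, 4, 13, 29, 38] -> -39
  [-41, -5, -9, -5, 42, -23] -> [41, 5, 9, 5, -42, 23] -> [-42, 5, 5, 9, 23, 41] -> [5, 5, 9, 23, 41] -> 5
  [-45, 50, -10, -26] -> [45, -50, 10, 26] -> [-50, 10, 26, 45] -> [10, 26, 45] -> 10
  [5, 22, 18, -8] -> [-5, -22, -18, 8] -> [-22, -18, -5, 8] -> [-18, -5, 8] -> -18

-40; -39; 5; 10; -18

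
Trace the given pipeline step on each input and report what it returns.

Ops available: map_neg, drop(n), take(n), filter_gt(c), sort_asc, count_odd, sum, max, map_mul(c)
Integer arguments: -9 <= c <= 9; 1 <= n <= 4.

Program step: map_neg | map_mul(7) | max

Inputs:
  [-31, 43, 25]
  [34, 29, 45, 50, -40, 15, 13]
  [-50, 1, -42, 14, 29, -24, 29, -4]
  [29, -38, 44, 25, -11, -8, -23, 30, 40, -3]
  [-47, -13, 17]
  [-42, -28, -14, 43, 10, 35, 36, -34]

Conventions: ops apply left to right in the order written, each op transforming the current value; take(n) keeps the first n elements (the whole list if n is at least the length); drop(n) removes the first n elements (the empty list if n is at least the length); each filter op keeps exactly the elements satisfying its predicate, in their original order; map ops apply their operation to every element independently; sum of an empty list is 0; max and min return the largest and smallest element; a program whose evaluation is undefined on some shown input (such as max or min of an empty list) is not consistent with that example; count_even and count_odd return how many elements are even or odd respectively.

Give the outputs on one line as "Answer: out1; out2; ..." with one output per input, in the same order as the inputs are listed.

217; 280; 350; 266; 329; 294

Execution, op by op:
  [-31, 43, 25] -> [31, -43, -25] -> [217, -301, -175] -> 217
  [34, 29, 45, 50, -40, 15, 13] -> [-34, -29, -45, -50, 40, -15, -13] -> [-238, -203, -315, -350, 280, -105, -91] -> 280
  [-50, 1, -42, 14, 29, -24, 29, -4] -> [50, -1, 42, -14, -29, 24, -29, 4] -> [350, -7, 294, -98, -203, 168, -203, 28] -> 350
  [29, -38, 44, 25, -11, -8, -23, 30, 40, -3] -> [-29, 38, -44, -25, 11, 8, 23, -30, -40, 3] -> [-203, 266, -308, -175, 77, 56, 161, -210, -280, 21] -> 266
  [-47, -13, 17] -> [47, 13, -17] -> [329, 91, -119] -> 329
  [-42, -28, -14, 43, 10, 35, 36, -34] -> [42, 28, 14, -43, -10, -35, -36, 34] -> [294, 196, 98, -301, -70, -245, -252, 238] -> 294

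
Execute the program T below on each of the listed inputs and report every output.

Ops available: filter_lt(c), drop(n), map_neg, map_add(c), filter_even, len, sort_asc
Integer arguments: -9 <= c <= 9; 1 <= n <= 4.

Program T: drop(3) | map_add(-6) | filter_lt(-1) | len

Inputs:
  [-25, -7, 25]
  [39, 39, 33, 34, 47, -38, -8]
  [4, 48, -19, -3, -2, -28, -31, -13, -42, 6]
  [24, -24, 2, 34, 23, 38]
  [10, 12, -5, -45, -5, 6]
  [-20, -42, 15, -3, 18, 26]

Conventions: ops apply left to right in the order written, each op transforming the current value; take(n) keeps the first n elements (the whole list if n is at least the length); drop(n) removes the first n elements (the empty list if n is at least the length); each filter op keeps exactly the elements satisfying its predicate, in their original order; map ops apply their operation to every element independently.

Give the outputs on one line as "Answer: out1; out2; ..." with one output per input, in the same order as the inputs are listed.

0; 2; 6; 0; 2; 1

Execution, op by op:
  [-25, -7, 25] -> [] -> [] -> [] -> 0
  [39, 39, 33, 34, 47, -38, -8] -> [34, 47, -38, -8] -> [28, 41, -44, -14] -> [-44, -14] -> 2
  [4, 48, -19, -3, -2, -28, -31, -13, -42, 6] -> [-3, -2, -28, -31, -13, -42, 6] -> [-9, -8, -34, -37, -19, -48, 0] -> [-9, -8, -34, -37, -19, -48] -> 6
  [24, -24, 2, 34, 23, 38] -> [34, 23, 38] -> [28, 17, 32] -> [] -> 0
  [10, 12, -5, -45, -5, 6] -> [-45, -5, 6] -> [-51, -11, 0] -> [-51, -11] -> 2
  [-20, -42, 15, -3, 18, 26] -> [-3, 18, 26] -> [-9, 12, 20] -> [-9] -> 1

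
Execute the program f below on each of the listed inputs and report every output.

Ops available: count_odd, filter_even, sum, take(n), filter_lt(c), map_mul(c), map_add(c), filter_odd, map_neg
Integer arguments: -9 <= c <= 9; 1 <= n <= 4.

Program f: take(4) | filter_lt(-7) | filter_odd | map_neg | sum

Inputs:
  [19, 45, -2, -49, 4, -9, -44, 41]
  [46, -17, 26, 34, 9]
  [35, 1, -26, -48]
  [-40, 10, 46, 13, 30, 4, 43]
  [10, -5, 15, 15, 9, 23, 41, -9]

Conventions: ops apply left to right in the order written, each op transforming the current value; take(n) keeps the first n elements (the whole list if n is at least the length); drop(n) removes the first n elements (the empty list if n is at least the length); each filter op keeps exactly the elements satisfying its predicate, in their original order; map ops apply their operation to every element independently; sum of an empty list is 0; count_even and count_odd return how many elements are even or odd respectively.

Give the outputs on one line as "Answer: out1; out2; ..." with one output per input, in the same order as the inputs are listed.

Execution, op by op:
  [19, 45, -2, -49, 4, -9, -44, 41] -> [19, 45, -2, -49] -> [-49] -> [-49] -> [49] -> 49
  [46, -17, 26, 34, 9] -> [46, -17, 26, 34] -> [-17] -> [-17] -> [17] -> 17
  [35, 1, -26, -48] -> [35, 1, -26, -48] -> [-26, -48] -> [] -> [] -> 0
  [-40, 10, 46, 13, 30, 4, 43] -> [-40, 10, 46, 13] -> [-40] -> [] -> [] -> 0
  [10, -5, 15, 15, 9, 23, 41, -9] -> [10, -5, 15, 15] -> [] -> [] -> [] -> 0

49; 17; 0; 0; 0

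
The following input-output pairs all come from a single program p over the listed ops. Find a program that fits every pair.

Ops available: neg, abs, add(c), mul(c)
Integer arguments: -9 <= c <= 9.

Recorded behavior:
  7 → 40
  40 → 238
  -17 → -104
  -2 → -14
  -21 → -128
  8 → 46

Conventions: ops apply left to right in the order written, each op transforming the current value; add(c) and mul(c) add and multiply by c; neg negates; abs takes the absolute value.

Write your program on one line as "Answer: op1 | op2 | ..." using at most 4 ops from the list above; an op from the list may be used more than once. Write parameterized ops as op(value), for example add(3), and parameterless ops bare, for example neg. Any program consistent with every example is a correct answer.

mul(-6) | add(2) | neg

Check, running the answer program on each example:
  7 -> -42 -> -40 -> 40
  40 -> -240 -> -238 -> 238
  -17 -> 102 -> 104 -> -104
  -2 -> 12 -> 14 -> -14
  -21 -> 126 -> 128 -> -128
  8 -> -48 -> -46 -> 46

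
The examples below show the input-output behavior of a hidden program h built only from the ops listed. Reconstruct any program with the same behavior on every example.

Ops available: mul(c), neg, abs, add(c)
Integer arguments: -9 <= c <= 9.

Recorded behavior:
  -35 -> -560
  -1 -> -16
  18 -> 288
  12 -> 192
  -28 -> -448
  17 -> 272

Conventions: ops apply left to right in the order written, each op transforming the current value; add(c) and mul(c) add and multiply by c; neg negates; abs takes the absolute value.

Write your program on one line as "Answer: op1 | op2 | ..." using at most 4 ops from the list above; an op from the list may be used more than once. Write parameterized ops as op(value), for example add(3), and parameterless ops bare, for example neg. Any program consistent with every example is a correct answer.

mul(-8) | mul(2) | neg

Check, running the answer program on each example:
  -35 -> 280 -> 560 -> -560
  -1 -> 8 -> 16 -> -16
  18 -> -144 -> -288 -> 288
  12 -> -96 -> -192 -> 192
  -28 -> 224 -> 448 -> -448
  17 -> -136 -> -272 -> 272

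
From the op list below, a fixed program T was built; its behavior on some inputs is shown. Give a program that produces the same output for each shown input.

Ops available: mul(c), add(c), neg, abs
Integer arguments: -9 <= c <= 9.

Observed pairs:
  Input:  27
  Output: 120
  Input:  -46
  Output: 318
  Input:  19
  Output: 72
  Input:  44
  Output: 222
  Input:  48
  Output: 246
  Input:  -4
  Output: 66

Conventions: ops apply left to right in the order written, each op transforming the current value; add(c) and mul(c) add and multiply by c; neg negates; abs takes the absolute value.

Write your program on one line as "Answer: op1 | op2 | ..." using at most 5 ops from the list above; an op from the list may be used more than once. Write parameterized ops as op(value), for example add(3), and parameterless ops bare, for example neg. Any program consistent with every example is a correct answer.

add(-7) | abs | mul(-6) | abs

Check, running the answer program on each example:
  27 -> 20 -> 20 -> -120 -> 120
  -46 -> -53 -> 53 -> -318 -> 318
  19 -> 12 -> 12 -> -72 -> 72
  44 -> 37 -> 37 -> -222 -> 222
  48 -> 41 -> 41 -> -246 -> 246
  -4 -> -11 -> 11 -> -66 -> 66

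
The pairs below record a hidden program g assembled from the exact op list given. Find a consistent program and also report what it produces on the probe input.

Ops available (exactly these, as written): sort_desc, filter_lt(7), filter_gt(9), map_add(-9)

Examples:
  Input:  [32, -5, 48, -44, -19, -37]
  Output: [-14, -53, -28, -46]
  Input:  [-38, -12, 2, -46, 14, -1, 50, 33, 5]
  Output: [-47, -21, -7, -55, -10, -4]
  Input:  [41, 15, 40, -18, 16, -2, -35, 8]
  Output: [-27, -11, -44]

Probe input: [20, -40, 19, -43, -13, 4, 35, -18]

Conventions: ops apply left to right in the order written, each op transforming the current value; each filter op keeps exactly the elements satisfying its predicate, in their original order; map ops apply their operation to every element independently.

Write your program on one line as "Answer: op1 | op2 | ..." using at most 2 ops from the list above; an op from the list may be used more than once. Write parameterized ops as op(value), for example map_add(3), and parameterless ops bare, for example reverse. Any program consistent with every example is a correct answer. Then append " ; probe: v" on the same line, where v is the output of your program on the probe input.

filter_lt(7) | map_add(-9) ; probe: [-49, -52, -22, -5, -27]

Check, running the answer program on each example:
  [32, -5, 48, -44, -19, -37] -> [-5, -44, -19, -37] -> [-14, -53, -28, -46]
  [-38, -12, 2, -46, 14, -1, 50, 33, 5] -> [-38, -12, 2, -46, -1, 5] -> [-47, -21, -7, -55, -10, -4]
  [41, 15, 40, -18, 16, -2, -35, 8] -> [-18, -2, -35] -> [-27, -11, -44]
  probe: [20, -40, 19, -43, -13, 4, 35, -18] -> [-40, -43, -13, 4, -18] -> [-49, -52, -22, -5, -27]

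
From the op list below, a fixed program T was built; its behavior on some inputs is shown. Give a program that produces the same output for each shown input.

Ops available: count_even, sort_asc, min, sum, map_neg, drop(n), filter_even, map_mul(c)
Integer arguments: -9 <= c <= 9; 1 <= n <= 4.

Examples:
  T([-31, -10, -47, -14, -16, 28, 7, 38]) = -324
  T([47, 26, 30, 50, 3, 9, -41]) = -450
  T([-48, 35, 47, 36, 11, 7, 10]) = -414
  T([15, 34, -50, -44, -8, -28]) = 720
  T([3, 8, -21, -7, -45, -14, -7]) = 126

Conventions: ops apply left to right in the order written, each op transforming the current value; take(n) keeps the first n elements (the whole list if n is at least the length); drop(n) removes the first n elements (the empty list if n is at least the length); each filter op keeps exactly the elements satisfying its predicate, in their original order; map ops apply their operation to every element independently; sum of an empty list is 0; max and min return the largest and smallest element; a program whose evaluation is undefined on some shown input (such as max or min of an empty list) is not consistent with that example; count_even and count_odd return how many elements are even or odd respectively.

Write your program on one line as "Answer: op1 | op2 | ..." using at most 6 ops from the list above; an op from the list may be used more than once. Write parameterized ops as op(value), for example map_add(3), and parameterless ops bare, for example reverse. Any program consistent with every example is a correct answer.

drop(3) | map_mul(9) | filter_even | map_neg | sum

Check, running the answer program on each example:
  [-31, -10, -47, -14, -16, 28, 7, 38] -> [-14, -16, 28, 7, 38] -> [-126, -144, 252, 63, 342] -> [-126, -144, 252, 342] -> [126, 144, -252, -342] -> -324
  [47, 26, 30, 50, 3, 9, -41] -> [50, 3, 9, -41] -> [450, 27, 81, -369] -> [450] -> [-450] -> -450
  [-48, 35, 47, 36, 11, 7, 10] -> [36, 11, 7, 10] -> [324, 99, 63, 90] -> [324, 90] -> [-324, -90] -> -414
  [15, 34, -50, -44, -8, -28] -> [-44, -8, -28] -> [-396, -72, -252] -> [-396, -72, -252] -> [396, 72, 252] -> 720
  [3, 8, -21, -7, -45, -14, -7] -> [-7, -45, -14, -7] -> [-63, -405, -126, -63] -> [-126] -> [126] -> 126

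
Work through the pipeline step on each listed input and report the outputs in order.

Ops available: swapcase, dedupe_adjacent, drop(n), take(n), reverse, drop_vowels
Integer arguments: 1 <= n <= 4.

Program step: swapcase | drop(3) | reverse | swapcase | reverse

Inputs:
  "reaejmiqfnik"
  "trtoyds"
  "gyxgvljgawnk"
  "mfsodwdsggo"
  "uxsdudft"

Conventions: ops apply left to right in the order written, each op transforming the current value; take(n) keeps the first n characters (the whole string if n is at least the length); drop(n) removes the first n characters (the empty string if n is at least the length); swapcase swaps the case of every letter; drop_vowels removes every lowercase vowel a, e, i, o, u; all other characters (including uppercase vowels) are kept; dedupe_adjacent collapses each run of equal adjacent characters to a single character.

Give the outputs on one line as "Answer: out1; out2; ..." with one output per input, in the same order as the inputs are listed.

"ejmiqfnik"; "oyds"; "gvljgawnk"; "odwdsggo"; "dudft"

Execution, op by op:
  "reaejmiqfnik" -> "REAEJMIQFNIK" -> "EJMIQFNIK" -> "KINFQIMJE" -> "kinfqimje" -> "ejmiqfnik"
  "trtoyds" -> "TRTOYDS" -> "OYDS" -> "SDYO" -> "sdyo" -> "oyds"
  "gyxgvljgawnk" -> "GYXGVLJGAWNK" -> "GVLJGAWNK" -> "KNWAGJLVG" -> "knwagjlvg" -> "gvljgawnk"
  "mfsodwdsggo" -> "MFSODWDSGGO" -> "ODWDSGGO" -> "OGGSDWDO" -> "oggsdwdo" -> "odwdsggo"
  "uxsdudft" -> "UXSDUDFT" -> "DUDFT" -> "TFDUD" -> "tfdud" -> "dudft"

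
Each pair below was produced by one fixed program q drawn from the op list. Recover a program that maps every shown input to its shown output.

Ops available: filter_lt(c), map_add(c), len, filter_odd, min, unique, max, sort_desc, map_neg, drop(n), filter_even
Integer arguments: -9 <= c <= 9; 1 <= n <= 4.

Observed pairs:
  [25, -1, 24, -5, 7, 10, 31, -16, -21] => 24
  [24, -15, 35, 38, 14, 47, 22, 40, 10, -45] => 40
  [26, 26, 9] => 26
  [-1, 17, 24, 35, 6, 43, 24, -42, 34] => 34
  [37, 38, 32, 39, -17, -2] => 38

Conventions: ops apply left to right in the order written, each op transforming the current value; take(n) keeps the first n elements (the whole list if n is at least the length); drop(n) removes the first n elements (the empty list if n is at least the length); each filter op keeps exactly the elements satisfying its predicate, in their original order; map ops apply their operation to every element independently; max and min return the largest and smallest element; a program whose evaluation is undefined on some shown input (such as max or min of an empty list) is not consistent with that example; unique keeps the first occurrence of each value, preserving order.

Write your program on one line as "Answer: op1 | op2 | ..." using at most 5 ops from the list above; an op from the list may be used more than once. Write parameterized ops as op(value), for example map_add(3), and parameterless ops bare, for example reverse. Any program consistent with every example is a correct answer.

filter_even | sort_desc | unique | max

Check, running the answer program on each example:
  [25, -1, 24, -5, 7, 10, 31, -16, -21] -> [24, 10, -16] -> [24, 10, -16] -> [24, 10, -16] -> 24
  [24, -15, 35, 38, 14, 47, 22, 40, 10, -45] -> [24, 38, 14, 22, 40, 10] -> [40, 38, 24, 22, 14, 10] -> [40, 38, 24, 22, 14, 10] -> 40
  [26, 26, 9] -> [26, 26] -> [26, 26] -> [26] -> 26
  [-1, 17, 24, 35, 6, 43, 24, -42, 34] -> [24, 6, 24, -42, 34] -> [34, 24, 24, 6, -42] -> [34, 24, 6, -42] -> 34
  [37, 38, 32, 39, -17, -2] -> [38, 32, -2] -> [38, 32, -2] -> [38, 32, -2] -> 38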